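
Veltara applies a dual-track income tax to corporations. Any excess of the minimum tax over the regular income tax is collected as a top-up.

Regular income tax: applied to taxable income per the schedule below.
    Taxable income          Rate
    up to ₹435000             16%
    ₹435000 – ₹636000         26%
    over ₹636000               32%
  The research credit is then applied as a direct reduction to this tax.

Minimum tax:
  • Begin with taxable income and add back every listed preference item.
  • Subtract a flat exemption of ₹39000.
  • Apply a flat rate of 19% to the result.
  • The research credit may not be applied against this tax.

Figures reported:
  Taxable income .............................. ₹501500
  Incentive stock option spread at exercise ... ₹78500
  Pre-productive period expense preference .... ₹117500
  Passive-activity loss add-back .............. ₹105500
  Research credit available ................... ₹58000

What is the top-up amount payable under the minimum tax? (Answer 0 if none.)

Regular income tax:
  ₹435000 × 16% = ₹69600
  ₹66500 × 26% = ₹17290
  → ₹86890
  Less research credit ₹58000 → ₹28890

Minimum tax:
  Adjusted income: ₹501500 + ₹78500 + ₹117500 + ₹105500 = ₹803000
  Less exemption ₹39000 → base ₹764000
  ₹764000 × 19% = ₹145160

Excess of minimum tax over regular income tax: ₹145160 − ₹28890 = ₹116270.

₹116270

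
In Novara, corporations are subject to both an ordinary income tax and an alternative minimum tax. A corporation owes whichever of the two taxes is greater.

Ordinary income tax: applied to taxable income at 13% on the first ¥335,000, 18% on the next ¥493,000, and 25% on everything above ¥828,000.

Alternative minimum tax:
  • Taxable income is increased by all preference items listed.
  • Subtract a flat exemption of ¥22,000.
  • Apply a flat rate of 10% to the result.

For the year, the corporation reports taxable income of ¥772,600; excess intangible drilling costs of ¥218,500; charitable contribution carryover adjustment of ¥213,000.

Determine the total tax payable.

Ordinary income tax:
  ¥335,000 × 13% = ¥43,550
  ¥437,600 × 18% = ¥78,768
  → ¥122,318

Alternative minimum tax:
  Adjusted income: ¥772,600 + ¥218,500 + ¥213,000 = ¥1,204,100
  Less exemption ¥22,000 → base ¥1,182,100
  ¥1,182,100 × 10% = ¥118,210

¥122,318 > ¥118,210, so the ordinary income tax governs.

¥122,318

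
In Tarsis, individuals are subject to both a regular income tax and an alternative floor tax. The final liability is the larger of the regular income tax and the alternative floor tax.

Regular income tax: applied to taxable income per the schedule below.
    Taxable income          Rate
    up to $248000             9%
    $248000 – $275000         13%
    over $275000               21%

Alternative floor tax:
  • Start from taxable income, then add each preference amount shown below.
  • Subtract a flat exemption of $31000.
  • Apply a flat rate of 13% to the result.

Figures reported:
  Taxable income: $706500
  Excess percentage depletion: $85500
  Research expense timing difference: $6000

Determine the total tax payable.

$116445

Regular income tax:
  $248000 × 9% = $22320
  $27000 × 13% = $3510
  $431500 × 21% = $90615
  → $116445

Alternative floor tax:
  Adjusted income: $706500 + $85500 + $6000 = $798000
  Less exemption $31000 → base $767000
  $767000 × 13% = $99710

$116445 > $99710, so the regular income tax governs.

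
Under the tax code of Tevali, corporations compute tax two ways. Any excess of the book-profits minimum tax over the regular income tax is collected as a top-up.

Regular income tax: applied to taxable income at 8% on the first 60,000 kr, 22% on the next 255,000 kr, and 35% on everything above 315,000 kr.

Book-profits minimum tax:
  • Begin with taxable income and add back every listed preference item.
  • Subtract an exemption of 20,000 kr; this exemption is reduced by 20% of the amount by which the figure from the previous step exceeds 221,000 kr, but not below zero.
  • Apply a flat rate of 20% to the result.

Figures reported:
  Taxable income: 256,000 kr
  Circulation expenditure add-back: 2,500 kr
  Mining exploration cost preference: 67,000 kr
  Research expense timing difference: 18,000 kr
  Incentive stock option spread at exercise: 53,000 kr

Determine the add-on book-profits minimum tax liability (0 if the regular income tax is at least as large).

31,380 kr

Regular income tax:
  60,000 kr × 8% = 4,800 kr
  196,000 kr × 22% = 43,120 kr
  → 47,920 kr

Book-profits minimum tax:
  Adjusted income: 256,000 kr + 2,500 kr + 67,000 kr + 18,000 kr + 53,000 kr = 396,500 kr
  Exemption: 20% × (396,500 kr − 221,000 kr) = 35,100 kr ≥ 20,000 kr, so the exemption is fully phased out
  Base: 396,500 kr − 0 kr = 396,500 kr
  396,500 kr × 20% = 79,300 kr

Excess of book-profits minimum tax over regular income tax: 79,300 kr − 47,920 kr = 31,380 kr.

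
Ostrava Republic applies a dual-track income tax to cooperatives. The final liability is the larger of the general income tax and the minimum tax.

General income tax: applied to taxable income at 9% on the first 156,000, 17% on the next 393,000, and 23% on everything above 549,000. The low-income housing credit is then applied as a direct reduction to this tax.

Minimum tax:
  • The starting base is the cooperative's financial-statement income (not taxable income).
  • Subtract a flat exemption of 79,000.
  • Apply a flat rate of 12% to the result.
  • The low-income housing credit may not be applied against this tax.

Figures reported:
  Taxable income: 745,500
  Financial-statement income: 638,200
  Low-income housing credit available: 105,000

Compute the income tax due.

Minimum tax:
  Base (financial-statement income): 638,200
  Less exemption 79,000 → base 559,200
  559,200 × 12% = 67,104

General income tax:
  156,000 × 9% = 14,040
  393,000 × 17% = 66,810
  196,500 × 23% = 45,195
  → 126,045
  Less low-income housing credit 105,000 → 21,045

67,104 > 21,045, so the minimum tax is the binding amount.

67,104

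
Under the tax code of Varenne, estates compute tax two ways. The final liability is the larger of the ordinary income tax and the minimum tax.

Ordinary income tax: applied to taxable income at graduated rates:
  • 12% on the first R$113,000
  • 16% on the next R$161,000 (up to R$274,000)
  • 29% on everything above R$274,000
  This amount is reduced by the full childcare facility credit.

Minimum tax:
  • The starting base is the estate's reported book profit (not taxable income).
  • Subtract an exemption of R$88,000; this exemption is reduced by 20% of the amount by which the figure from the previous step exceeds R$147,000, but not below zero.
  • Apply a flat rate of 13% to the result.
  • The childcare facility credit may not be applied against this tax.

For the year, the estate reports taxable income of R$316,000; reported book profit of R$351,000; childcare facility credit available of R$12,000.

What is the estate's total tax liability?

Ordinary income tax:
  R$113,000 × 12% = R$13,560
  R$161,000 × 16% = R$25,760
  R$42,000 × 29% = R$12,180
  → R$51,500
  Less childcare facility credit R$12,000 → R$39,500

Minimum tax:
  Base (reported book profit): R$351,000
  Exemption: R$88,000 − 20% × (R$351,000 − R$147,000) = R$88,000 − R$40,800 = R$47,200
  Base: R$351,000 − R$47,200 = R$303,800
  R$303,800 × 13% = R$39,494

R$39,500 > R$39,494, so the ordinary income tax governs.

R$39,500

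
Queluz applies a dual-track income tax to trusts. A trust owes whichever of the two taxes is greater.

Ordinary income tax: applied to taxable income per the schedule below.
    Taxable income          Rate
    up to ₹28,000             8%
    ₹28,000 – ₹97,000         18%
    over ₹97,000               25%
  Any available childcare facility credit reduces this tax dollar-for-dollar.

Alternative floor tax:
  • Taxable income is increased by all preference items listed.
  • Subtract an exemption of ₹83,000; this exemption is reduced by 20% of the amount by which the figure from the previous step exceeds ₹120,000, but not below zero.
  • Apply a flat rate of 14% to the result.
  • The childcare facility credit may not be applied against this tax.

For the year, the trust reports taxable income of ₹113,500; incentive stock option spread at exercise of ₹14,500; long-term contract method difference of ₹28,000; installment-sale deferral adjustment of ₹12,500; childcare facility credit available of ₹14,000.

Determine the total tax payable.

₹13,328

Ordinary income tax:
  ₹28,000 × 8% = ₹2,240
  ₹69,000 × 18% = ₹12,420
  ₹16,500 × 25% = ₹4,125
  → ₹18,785
  Less childcare facility credit ₹14,000 → ₹4,785

Alternative floor tax:
  Adjusted income: ₹113,500 + ₹14,500 + ₹28,000 + ₹12,500 = ₹168,500
  Exemption: ₹83,000 − 20% × (₹168,500 − ₹120,000) = ₹83,000 − ₹9,700 = ₹73,300
  Base: ₹168,500 − ₹73,300 = ₹95,200
  ₹95,200 × 14% = ₹13,328

₹13,328 > ₹4,785, so the alternative floor tax is the binding amount.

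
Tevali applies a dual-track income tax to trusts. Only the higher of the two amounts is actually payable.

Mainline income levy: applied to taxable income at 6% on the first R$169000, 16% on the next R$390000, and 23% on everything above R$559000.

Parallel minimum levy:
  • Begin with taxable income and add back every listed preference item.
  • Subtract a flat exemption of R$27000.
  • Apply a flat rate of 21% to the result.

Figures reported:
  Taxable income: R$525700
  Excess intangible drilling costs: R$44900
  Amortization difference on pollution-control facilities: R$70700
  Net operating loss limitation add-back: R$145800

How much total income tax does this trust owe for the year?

Parallel minimum levy:
  Adjusted income: R$525700 + R$44900 + R$70700 + R$145800 = R$787100
  Less exemption R$27000 → base R$760100
  R$760100 × 21% = R$159621

Mainline income levy:
  R$169000 × 6% = R$10140
  R$356700 × 16% = R$57072
  → R$67212

R$159621 > R$67212, so the parallel minimum levy is the binding amount.

R$159621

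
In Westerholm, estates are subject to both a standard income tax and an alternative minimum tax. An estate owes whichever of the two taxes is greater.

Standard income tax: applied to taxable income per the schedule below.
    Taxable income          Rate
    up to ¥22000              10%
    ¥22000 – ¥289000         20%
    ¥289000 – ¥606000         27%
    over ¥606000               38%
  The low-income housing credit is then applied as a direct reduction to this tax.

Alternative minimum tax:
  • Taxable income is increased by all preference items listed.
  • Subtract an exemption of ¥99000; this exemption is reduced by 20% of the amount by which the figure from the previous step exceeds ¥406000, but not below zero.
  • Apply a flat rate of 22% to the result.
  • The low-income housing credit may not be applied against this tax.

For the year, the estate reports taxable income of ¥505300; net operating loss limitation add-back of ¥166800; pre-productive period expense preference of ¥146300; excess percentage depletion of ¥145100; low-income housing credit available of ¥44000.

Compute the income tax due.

Alternative minimum tax:
  Adjusted income: ¥505300 + ¥166800 + ¥146300 + ¥145100 = ¥963500
  Exemption: 20% × (¥963500 − ¥406000) = ¥111500 ≥ ¥99000, so the exemption is fully phased out
  Base: ¥963500 − ¥0 = ¥963500
  ¥963500 × 22% = ¥211970

Standard income tax:
  ¥22000 × 10% = ¥2200
  ¥267000 × 20% = ¥53400
  ¥216300 × 27% = ¥58401
  → ¥114001
  Less low-income housing credit ¥44000 → ¥70001

¥211970 > ¥70001, so the alternative minimum tax is the binding amount.

¥211970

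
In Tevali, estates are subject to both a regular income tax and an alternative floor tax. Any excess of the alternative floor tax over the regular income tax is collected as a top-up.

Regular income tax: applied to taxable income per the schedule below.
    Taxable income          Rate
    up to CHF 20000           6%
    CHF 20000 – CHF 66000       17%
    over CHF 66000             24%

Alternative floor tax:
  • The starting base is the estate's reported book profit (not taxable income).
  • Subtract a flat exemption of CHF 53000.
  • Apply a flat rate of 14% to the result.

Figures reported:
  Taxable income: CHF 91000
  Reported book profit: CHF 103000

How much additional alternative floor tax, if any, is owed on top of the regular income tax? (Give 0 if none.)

CHF 0

Regular income tax:
  CHF 20000 × 6% = CHF 1200
  CHF 46000 × 17% = CHF 7820
  CHF 25000 × 24% = CHF 6000
  → CHF 15020

Alternative floor tax:
  Base (reported book profit): CHF 103000
  Less exemption CHF 53000 → base CHF 50000
  CHF 50000 × 14% = CHF 7000

CHF 7000 ≤ CHF 15020, so no add-on is due.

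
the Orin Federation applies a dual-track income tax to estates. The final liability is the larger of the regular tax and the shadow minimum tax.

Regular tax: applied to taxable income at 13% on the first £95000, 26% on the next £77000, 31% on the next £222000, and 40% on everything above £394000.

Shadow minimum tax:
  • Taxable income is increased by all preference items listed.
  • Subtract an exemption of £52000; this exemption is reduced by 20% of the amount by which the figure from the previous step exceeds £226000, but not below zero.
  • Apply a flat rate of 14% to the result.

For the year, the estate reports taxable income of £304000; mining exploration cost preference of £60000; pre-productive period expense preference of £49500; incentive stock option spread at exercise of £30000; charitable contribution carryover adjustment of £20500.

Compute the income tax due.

Regular tax:
  £95000 × 13% = £12350
  £77000 × 26% = £20020
  £132000 × 31% = £40920
  → £73290

Shadow minimum tax:
  Adjusted income: £304000 + £60000 + £49500 + £30000 + £20500 = £464000
  Exemption: £52000 − 20% × (£464000 − £226000) = £52000 − £47600 = £4400
  Base: £464000 − £4400 = £459600
  £459600 × 14% = £64344

£73290 > £64344, so the regular tax governs.

£73290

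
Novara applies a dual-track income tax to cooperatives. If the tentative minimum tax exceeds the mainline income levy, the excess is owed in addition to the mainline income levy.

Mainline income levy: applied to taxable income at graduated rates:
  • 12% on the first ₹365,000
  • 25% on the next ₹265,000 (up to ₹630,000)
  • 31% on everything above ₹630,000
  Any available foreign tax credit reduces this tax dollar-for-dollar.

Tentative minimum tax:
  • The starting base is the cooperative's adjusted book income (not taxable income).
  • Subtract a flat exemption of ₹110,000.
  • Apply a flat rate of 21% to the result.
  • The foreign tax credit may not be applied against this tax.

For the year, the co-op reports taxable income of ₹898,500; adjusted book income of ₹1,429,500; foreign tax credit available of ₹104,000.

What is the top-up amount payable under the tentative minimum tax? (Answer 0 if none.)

Mainline income levy:
  ₹365,000 × 12% = ₹43,800
  ₹265,000 × 25% = ₹66,250
  ₹268,500 × 31% = ₹83,235
  → ₹193,285
  Less foreign tax credit ₹104,000 → ₹89,285

Tentative minimum tax:
  Base (adjusted book income): ₹1,429,500
  Less exemption ₹110,000 → base ₹1,319,500
  ₹1,319,500 × 21% = ₹277,095

Excess of tentative minimum tax over mainline income levy: ₹277,095 − ₹89,285 = ₹187,810.

₹187,810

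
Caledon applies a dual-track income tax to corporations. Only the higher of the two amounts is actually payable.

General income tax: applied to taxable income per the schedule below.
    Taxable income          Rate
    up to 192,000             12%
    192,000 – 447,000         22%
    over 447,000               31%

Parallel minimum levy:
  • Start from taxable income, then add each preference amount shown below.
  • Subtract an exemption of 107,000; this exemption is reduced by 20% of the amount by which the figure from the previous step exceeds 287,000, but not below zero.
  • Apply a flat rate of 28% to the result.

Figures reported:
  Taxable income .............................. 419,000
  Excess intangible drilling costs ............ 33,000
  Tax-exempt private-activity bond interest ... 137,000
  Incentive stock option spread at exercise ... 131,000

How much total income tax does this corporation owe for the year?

195,888

Parallel minimum levy:
  Adjusted income: 419,000 + 33,000 + 137,000 + 131,000 = 720,000
  Exemption: 107,000 − 20% × (720,000 − 287,000) = 107,000 − 86,600 = 20,400
  Base: 720,000 − 20,400 = 699,600
  699,600 × 28% = 195,888

General income tax:
  192,000 × 12% = 23,040
  227,000 × 22% = 49,940
  → 72,980

195,888 > 72,980, so the parallel minimum levy is the binding amount.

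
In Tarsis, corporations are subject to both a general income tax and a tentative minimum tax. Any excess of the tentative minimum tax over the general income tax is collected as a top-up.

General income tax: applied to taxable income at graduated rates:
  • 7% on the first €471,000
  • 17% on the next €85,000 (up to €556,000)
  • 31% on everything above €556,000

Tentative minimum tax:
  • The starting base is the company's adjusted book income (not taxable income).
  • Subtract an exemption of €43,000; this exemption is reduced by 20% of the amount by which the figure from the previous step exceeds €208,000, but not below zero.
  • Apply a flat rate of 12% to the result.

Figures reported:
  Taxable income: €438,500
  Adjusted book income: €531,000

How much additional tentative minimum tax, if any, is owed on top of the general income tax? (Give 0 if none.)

Tentative minimum tax:
  Base (adjusted book income): €531,000
  Exemption: 20% × (€531,000 − €208,000) = €64,600 ≥ €43,000, so the exemption is fully phased out
  Base: €531,000 − €0 = €531,000
  €531,000 × 12% = €63,720

General income tax:
  €438,500 × 7% = €30,695

Excess of tentative minimum tax over general income tax: €63,720 − €30,695 = €33,025.

€33,025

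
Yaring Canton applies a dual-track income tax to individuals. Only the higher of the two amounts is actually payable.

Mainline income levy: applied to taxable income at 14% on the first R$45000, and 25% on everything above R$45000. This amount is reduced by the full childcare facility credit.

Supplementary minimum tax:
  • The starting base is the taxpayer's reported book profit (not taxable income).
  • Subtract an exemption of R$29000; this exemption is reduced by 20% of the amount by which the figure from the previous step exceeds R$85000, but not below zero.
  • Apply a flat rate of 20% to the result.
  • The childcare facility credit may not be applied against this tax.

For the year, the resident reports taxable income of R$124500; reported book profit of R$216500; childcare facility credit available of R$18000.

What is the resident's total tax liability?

Mainline income levy:
  R$45000 × 14% = R$6300
  R$79500 × 25% = R$19875
  → R$26175
  Less childcare facility credit R$18000 → R$8175

Supplementary minimum tax:
  Base (reported book profit): R$216500
  Exemption: R$29000 − 20% × (R$216500 − R$85000) = R$29000 − R$26300 = R$2700
  Base: R$216500 − R$2700 = R$213800
  R$213800 × 20% = R$42760

R$42760 > R$8175, so the supplementary minimum tax is the binding amount.

R$42760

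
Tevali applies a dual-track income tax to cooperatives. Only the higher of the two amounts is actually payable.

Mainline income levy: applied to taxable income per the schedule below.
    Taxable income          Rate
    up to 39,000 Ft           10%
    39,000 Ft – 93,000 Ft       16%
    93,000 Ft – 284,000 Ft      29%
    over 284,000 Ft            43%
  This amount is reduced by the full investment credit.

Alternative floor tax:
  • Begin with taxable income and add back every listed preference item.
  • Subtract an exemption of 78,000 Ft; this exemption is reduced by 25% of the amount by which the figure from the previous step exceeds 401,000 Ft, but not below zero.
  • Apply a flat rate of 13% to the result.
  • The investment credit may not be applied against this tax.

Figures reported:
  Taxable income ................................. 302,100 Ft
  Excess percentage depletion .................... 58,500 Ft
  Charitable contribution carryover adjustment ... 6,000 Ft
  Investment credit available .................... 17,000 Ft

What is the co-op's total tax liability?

58,713 Ft

Mainline income levy:
  39,000 Ft × 10% = 3,900 Ft
  54,000 Ft × 16% = 8,640 Ft
  191,000 Ft × 29% = 55,390 Ft
  18,100 Ft × 43% = 7,783 Ft
  → 75,713 Ft
  Less investment credit 17,000 Ft → 58,713 Ft

Alternative floor tax:
  Adjusted income: 302,100 Ft + 58,500 Ft + 6,000 Ft = 366,600 Ft
  Exemption: 366,600 Ft ≤ 401,000 Ft, so full 78,000 Ft applies
  Base: 366,600 Ft − 78,000 Ft = 288,600 Ft
  288,600 Ft × 13% = 37,518 Ft

58,713 Ft > 37,518 Ft, so the mainline income levy governs.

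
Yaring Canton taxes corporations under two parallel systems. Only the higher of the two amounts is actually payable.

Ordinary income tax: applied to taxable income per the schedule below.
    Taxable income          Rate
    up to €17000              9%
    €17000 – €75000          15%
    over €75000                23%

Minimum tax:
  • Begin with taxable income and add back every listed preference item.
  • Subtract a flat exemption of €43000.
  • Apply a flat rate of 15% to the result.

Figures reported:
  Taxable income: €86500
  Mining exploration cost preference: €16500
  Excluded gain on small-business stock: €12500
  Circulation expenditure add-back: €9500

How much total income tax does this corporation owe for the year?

Minimum tax:
  Adjusted income: €86500 + €16500 + €12500 + €9500 = €125000
  Less exemption €43000 → base €82000
  €82000 × 15% = €12300

Ordinary income tax:
  €17000 × 9% = €1530
  €58000 × 15% = €8700
  €11500 × 23% = €2645
  → €12875

€12875 > €12300, so the ordinary income tax governs.

€12875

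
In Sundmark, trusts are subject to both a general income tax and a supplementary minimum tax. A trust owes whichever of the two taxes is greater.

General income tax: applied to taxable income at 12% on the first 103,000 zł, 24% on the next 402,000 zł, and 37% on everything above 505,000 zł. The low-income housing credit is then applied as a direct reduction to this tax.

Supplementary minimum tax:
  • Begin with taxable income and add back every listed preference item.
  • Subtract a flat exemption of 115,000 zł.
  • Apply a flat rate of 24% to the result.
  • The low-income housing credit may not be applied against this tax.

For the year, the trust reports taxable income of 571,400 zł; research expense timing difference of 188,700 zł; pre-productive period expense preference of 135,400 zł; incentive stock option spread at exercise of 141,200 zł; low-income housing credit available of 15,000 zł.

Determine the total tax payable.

221,208 zł

General income tax:
  103,000 zł × 12% = 12,360 zł
  402,000 zł × 24% = 96,480 zł
  66,400 zł × 37% = 24,568 zł
  → 133,408 zł
  Less low-income housing credit 15,000 zł → 118,408 zł

Supplementary minimum tax:
  Adjusted income: 571,400 zł + 188,700 zł + 135,400 zł + 141,200 zł = 1,036,700 zł
  Less exemption 115,000 zł → base 921,700 zł
  921,700 zł × 24% = 221,208 zł

221,208 zł > 118,408 zł, so the supplementary minimum tax is the binding amount.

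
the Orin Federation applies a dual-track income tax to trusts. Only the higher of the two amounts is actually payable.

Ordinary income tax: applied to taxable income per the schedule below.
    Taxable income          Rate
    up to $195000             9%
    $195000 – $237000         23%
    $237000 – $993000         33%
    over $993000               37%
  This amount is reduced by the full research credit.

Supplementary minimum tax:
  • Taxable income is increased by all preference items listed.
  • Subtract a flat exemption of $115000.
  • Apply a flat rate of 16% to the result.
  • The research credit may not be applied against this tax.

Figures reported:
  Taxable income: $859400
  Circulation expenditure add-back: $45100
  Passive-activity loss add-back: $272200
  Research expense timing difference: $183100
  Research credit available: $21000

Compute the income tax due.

$211602

Ordinary income tax:
  $195000 × 9% = $17550
  $42000 × 23% = $9660
  $622400 × 33% = $205392
  → $232602
  Less research credit $21000 → $211602

Supplementary minimum tax:
  Adjusted income: $859400 + $45100 + $272200 + $183100 = $1359800
  Less exemption $115000 → base $1244800
  $1244800 × 16% = $199168

$211602 > $199168, so the ordinary income tax governs.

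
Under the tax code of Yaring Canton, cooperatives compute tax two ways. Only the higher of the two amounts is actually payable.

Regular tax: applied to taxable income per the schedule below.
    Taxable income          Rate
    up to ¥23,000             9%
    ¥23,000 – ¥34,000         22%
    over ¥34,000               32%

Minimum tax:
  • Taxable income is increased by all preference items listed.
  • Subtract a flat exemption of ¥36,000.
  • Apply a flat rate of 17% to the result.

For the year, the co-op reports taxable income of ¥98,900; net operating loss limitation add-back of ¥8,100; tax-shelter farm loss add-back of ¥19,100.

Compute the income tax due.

¥25,258

Minimum tax:
  Adjusted income: ¥98,900 + ¥8,100 + ¥19,100 = ¥126,100
  Less exemption ¥36,000 → base ¥90,100
  ¥90,100 × 17% = ¥15,317

Regular tax:
  ¥23,000 × 9% = ¥2,070
  ¥11,000 × 22% = ¥2,420
  ¥64,900 × 32% = ¥20,768
  → ¥25,258

¥25,258 > ¥15,317, so the regular tax governs.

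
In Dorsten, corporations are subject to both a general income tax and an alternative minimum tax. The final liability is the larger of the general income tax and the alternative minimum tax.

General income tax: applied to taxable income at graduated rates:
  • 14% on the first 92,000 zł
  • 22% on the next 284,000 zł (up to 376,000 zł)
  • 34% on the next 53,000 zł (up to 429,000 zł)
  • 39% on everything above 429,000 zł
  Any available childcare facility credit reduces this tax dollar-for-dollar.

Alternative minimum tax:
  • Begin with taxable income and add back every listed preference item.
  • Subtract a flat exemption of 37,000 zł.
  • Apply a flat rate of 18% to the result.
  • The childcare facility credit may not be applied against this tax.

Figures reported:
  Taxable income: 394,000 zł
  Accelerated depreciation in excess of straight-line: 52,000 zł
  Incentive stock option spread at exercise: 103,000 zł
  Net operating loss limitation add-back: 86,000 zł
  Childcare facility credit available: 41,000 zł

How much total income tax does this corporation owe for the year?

107,640 zł

Alternative minimum tax:
  Adjusted income: 394,000 zł + 52,000 zł + 103,000 zł + 86,000 zł = 635,000 zł
  Less exemption 37,000 zł → base 598,000 zł
  598,000 zł × 18% = 107,640 zł

General income tax:
  92,000 zł × 14% = 12,880 zł
  284,000 zł × 22% = 62,480 zł
  18,000 zł × 34% = 6,120 zł
  → 81,480 zł
  Less childcare facility credit 41,000 zł → 40,480 zł

107,640 zł > 40,480 zł, so the alternative minimum tax is the binding amount.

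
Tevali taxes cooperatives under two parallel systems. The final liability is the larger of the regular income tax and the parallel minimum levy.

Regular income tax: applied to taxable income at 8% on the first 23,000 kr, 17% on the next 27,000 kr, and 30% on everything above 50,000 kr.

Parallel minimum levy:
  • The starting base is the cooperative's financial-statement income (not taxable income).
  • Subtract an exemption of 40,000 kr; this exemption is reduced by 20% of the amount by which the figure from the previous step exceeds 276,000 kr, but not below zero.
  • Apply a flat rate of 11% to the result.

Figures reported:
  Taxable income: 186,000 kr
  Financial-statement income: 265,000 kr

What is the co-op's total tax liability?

47,230 kr

Regular income tax:
  23,000 kr × 8% = 1,840 kr
  27,000 kr × 17% = 4,590 kr
  136,000 kr × 30% = 40,800 kr
  → 47,230 kr

Parallel minimum levy:
  Base (financial-statement income): 265,000 kr
  Exemption: 265,000 kr ≤ 276,000 kr, so full 40,000 kr applies
  Base: 265,000 kr − 40,000 kr = 225,000 kr
  225,000 kr × 11% = 24,750 kr

47,230 kr > 24,750 kr, so the regular income tax governs.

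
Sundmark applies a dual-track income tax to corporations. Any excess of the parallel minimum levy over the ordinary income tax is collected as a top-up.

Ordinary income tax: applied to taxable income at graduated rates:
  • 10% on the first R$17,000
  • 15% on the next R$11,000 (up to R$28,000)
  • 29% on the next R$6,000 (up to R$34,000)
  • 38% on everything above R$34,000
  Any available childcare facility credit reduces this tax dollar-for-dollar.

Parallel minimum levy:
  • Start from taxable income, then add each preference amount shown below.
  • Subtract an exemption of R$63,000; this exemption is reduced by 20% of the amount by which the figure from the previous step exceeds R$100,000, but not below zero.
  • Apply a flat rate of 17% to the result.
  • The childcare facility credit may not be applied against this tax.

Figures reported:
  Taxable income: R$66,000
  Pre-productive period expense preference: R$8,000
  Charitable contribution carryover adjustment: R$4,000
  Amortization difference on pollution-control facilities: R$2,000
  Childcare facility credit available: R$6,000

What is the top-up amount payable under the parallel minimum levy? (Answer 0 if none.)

R$0

Ordinary income tax:
  R$17,000 × 10% = R$1,700
  R$11,000 × 15% = R$1,650
  R$6,000 × 29% = R$1,740
  R$32,000 × 38% = R$12,160
  → R$17,250
  Less childcare facility credit R$6,000 → R$11,250

Parallel minimum levy:
  Adjusted income: R$66,000 + R$8,000 + R$4,000 + R$2,000 = R$80,000
  Exemption: R$80,000 ≤ R$100,000, so full R$63,000 applies
  Base: R$80,000 − R$63,000 = R$17,000
  R$17,000 × 17% = R$2,890

R$2,890 ≤ R$11,250, so no add-on is due.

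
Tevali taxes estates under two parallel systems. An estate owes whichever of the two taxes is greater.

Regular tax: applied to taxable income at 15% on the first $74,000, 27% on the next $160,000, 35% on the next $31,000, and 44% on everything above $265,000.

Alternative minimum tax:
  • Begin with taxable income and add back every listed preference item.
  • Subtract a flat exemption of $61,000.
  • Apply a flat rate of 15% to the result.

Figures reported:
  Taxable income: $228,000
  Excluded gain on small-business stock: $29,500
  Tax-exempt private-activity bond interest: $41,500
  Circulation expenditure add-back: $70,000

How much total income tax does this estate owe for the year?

$52,680

Alternative minimum tax:
  Adjusted income: $228,000 + $29,500 + $41,500 + $70,000 = $369,000
  Less exemption $61,000 → base $308,000
  $308,000 × 15% = $46,200

Regular tax:
  $74,000 × 15% = $11,100
  $154,000 × 27% = $41,580
  → $52,680

$52,680 > $46,200, so the regular tax governs.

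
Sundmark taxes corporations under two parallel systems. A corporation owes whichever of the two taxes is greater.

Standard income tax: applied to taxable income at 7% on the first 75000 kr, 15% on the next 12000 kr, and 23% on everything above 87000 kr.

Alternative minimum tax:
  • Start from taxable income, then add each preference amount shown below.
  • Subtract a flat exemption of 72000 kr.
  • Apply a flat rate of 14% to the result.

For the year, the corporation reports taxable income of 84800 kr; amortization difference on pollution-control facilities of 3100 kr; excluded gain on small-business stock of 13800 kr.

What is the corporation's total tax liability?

Alternative minimum tax:
  Adjusted income: 84800 kr + 3100 kr + 13800 kr = 101700 kr
  Less exemption 72000 kr → base 29700 kr
  29700 kr × 14% = 4158 kr

Standard income tax:
  75000 kr × 7% = 5250 kr
  9800 kr × 15% = 1470 kr
  → 6720 kr

6720 kr > 4158 kr, so the standard income tax governs.

6720 kr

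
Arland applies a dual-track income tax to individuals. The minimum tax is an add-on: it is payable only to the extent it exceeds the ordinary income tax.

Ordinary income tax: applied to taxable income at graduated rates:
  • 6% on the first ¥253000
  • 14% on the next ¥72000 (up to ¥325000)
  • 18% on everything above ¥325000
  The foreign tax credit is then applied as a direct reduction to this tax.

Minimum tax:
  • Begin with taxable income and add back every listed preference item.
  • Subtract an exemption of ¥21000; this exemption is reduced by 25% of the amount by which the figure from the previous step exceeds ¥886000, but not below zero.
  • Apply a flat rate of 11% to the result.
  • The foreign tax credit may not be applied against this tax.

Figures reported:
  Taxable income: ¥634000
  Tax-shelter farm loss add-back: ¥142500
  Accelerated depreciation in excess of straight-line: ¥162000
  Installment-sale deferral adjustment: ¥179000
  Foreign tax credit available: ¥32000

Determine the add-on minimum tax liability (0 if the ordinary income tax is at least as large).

Ordinary income tax:
  ¥253000 × 6% = ¥15180
  ¥72000 × 14% = ¥10080
  ¥309000 × 18% = ¥55620
  → ¥80880
  Less foreign tax credit ¥32000 → ¥48880

Minimum tax:
  Adjusted income: ¥634000 + ¥142500 + ¥162000 + ¥179000 = ¥1117500
  Exemption: 25% × (¥1117500 − ¥886000) = ¥57875 ≥ ¥21000, so the exemption is fully phased out
  Base: ¥1117500 − ¥0 = ¥1117500
  ¥1117500 × 11% = ¥122925

Excess of minimum tax over ordinary income tax: ¥122925 − ¥48880 = ¥74045.

¥74045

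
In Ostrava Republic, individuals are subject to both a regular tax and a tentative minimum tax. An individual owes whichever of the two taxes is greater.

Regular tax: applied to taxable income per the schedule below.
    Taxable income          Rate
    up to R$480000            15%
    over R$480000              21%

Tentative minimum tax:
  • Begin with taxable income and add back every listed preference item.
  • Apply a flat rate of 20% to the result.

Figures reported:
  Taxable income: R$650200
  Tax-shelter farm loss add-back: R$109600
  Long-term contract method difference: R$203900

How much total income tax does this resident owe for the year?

R$192740

Regular tax:
  R$480000 × 15% = R$72000
  R$170200 × 21% = R$35742
  → R$107742

Tentative minimum tax:
  Adjusted income: R$650200 + R$109600 + R$203900 = R$963700
  R$963700 × 20% = R$192740

R$192740 > R$107742, so the tentative minimum tax is the binding amount.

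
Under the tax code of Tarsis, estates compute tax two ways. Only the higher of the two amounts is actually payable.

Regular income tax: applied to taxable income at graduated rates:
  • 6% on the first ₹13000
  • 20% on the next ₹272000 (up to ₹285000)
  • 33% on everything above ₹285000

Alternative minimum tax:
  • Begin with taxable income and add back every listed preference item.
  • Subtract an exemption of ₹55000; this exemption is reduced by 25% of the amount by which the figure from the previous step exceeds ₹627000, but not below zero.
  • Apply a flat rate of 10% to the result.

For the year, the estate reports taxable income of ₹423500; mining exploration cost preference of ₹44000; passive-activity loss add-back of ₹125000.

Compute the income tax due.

₹100885

Alternative minimum tax:
  Adjusted income: ₹423500 + ₹44000 + ₹125000 = ₹592500
  Exemption: ₹592500 ≤ ₹627000, so full ₹55000 applies
  Base: ₹592500 − ₹55000 = ₹537500
  ₹537500 × 10% = ₹53750

Regular income tax:
  ₹13000 × 6% = ₹780
  ₹272000 × 20% = ₹54400
  ₹138500 × 33% = ₹45705
  → ₹100885

₹100885 > ₹53750, so the regular income tax governs.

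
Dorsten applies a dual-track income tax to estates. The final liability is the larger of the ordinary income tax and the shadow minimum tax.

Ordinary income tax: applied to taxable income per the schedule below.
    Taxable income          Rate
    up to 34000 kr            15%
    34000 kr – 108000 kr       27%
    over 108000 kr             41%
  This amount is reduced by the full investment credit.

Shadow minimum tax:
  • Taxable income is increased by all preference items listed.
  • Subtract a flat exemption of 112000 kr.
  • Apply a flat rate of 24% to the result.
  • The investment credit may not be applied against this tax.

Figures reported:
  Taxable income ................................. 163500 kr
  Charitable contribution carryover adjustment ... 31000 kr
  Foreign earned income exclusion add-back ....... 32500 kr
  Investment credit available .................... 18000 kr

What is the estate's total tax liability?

Ordinary income tax:
  34000 kr × 15% = 5100 kr
  74000 kr × 27% = 19980 kr
  55500 kr × 41% = 22755 kr
  → 47835 kr
  Less investment credit 18000 kr → 29835 kr

Shadow minimum tax:
  Adjusted income: 163500 kr + 31000 kr + 32500 kr = 227000 kr
  Less exemption 112000 kr → base 115000 kr
  115000 kr × 24% = 27600 kr

29835 kr > 27600 kr, so the ordinary income tax governs.

29835 kr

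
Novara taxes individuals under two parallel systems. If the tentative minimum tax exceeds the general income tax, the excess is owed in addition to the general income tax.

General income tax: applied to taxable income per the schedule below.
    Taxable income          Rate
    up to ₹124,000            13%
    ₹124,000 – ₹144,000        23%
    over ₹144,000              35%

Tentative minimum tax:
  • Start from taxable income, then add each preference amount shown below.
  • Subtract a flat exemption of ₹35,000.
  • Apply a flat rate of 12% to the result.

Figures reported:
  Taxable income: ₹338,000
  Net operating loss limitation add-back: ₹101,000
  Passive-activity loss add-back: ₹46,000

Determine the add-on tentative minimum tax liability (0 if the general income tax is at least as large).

₹0

General income tax:
  ₹124,000 × 13% = ₹16,120
  ₹20,000 × 23% = ₹4,600
  ₹194,000 × 35% = ₹67,900
  → ₹88,620

Tentative minimum tax:
  Adjusted income: ₹338,000 + ₹101,000 + ₹46,000 = ₹485,000
  Less exemption ₹35,000 → base ₹450,000
  ₹450,000 × 12% = ₹54,000

₹54,000 ≤ ₹88,620, so no add-on is due.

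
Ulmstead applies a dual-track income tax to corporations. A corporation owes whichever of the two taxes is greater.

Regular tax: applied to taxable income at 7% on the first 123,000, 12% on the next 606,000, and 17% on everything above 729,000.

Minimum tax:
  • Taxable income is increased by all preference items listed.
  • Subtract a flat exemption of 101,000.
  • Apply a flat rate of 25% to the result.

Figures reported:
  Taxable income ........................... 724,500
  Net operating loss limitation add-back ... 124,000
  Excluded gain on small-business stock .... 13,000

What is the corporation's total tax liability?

190,125

Minimum tax:
  Adjusted income: 724,500 + 124,000 + 13,000 = 861,500
  Less exemption 101,000 → base 760,500
  760,500 × 25% = 190,125

Regular tax:
  123,000 × 7% = 8,610
  601,500 × 12% = 72,180
  → 80,790

190,125 > 80,790, so the minimum tax is the binding amount.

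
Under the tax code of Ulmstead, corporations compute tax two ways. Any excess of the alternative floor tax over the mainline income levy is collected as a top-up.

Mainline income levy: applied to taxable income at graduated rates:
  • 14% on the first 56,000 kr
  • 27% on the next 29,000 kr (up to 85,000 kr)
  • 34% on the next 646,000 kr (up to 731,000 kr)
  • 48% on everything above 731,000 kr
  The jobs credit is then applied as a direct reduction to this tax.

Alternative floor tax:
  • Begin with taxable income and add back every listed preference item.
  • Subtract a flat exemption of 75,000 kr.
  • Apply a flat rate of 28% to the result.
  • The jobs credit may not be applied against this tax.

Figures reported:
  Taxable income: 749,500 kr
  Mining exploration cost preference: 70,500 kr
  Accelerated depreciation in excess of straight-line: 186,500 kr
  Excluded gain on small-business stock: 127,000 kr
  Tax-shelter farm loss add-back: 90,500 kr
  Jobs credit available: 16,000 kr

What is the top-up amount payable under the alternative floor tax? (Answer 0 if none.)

93,530 kr

Mainline income levy:
  56,000 kr × 14% = 7,840 kr
  29,000 kr × 27% = 7,830 kr
  646,000 kr × 34% = 219,640 kr
  18,500 kr × 48% = 8,880 kr
  → 244,190 kr
  Less jobs credit 16,000 kr → 228,190 kr

Alternative floor tax:
  Adjusted income: 749,500 kr + 70,500 kr + 186,500 kr + 127,000 kr + 90,500 kr = 1,224,000 kr
  Less exemption 75,000 kr → base 1,149,000 kr
  1,149,000 kr × 28% = 321,720 kr

Excess of alternative floor tax over mainline income levy: 321,720 kr − 228,190 kr = 93,530 kr.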